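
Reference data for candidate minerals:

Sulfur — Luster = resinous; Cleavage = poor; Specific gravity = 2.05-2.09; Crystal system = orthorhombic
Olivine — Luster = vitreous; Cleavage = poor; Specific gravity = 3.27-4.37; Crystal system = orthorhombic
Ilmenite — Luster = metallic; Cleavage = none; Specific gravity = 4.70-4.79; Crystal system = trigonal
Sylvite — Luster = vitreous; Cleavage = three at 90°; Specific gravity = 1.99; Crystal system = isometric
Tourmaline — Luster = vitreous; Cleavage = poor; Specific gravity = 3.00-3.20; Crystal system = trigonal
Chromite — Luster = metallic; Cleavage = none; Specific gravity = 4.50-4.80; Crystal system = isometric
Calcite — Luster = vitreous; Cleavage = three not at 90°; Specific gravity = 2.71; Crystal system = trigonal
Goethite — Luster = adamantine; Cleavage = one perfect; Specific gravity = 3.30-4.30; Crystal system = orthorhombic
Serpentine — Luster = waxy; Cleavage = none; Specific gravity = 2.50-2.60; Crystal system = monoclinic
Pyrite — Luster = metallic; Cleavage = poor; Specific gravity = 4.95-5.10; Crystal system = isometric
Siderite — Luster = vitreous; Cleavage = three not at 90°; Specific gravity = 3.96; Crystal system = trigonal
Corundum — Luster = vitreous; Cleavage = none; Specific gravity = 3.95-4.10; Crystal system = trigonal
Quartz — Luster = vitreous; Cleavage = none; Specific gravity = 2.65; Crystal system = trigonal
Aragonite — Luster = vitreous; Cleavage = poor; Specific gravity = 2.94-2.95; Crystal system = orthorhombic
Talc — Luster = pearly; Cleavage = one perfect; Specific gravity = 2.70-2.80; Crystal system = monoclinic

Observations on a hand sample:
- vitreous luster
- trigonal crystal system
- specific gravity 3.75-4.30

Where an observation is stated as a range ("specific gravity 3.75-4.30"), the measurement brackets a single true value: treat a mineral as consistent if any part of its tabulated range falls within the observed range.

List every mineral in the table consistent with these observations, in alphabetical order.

Vitreous luster — narrows the field to Olivine, Sylvite, Tourmaline, Calcite, Siderite, Corundum, Quartz, Aragonite.
Trigonal crystal system eliminates Olivine, Sylvite, Aragonite.
Specific gravity 3.75-4.30 — Siderite, Corundum remain.
Consistent with every observation: Corundum, Siderite.

Corundum, Siderite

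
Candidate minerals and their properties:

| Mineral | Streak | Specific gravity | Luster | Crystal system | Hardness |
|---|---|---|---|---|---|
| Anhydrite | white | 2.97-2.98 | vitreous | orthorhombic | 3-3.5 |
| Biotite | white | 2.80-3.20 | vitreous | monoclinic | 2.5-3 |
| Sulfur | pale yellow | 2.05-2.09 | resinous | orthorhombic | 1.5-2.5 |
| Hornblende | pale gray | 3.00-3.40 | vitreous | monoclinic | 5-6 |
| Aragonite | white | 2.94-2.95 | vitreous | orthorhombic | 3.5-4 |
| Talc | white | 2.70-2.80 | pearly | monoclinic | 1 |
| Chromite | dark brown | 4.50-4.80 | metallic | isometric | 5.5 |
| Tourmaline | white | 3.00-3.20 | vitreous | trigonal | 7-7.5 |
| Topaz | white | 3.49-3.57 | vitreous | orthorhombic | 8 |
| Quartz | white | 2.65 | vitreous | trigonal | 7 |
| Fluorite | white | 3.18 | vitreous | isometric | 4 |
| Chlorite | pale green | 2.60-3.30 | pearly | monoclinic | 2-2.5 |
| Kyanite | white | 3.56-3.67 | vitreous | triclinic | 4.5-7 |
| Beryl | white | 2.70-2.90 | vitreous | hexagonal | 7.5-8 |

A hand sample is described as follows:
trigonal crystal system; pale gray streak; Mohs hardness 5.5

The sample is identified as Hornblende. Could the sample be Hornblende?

Inconsistent

Trigonal crystal system — Hornblende has monoclinic system; inconsistent.
Pale gray streak — fits Hornblende (pale gray streak).
Mohs hardness 5.5 — fits Hornblende (hardness 5-6).
Crystal system alone is enough to reject Hornblende.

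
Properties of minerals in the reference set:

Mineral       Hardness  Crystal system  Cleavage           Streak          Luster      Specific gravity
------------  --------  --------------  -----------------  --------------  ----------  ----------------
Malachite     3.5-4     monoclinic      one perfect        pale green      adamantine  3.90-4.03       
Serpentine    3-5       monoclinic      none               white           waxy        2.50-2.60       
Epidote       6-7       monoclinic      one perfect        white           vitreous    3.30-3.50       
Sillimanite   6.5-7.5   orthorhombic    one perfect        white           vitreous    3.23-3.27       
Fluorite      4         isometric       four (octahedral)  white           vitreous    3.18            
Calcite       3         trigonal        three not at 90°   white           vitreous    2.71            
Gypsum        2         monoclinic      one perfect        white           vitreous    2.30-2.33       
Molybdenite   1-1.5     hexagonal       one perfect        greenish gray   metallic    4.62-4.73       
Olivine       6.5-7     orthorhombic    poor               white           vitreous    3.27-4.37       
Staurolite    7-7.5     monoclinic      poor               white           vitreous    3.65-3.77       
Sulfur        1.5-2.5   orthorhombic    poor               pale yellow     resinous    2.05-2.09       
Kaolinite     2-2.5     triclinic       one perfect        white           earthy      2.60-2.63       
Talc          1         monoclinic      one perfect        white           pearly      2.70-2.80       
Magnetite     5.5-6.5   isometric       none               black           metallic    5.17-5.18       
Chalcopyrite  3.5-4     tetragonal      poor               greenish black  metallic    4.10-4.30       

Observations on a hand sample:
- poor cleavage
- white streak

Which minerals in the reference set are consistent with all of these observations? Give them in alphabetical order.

Olivine, Staurolite

Poor cleavage: Olivine, Staurolite, Sulfur, Chalcopyrite remain.
White streak rules out Sulfur, Chalcopyrite.
Remaining candidates: Olivine, Staurolite.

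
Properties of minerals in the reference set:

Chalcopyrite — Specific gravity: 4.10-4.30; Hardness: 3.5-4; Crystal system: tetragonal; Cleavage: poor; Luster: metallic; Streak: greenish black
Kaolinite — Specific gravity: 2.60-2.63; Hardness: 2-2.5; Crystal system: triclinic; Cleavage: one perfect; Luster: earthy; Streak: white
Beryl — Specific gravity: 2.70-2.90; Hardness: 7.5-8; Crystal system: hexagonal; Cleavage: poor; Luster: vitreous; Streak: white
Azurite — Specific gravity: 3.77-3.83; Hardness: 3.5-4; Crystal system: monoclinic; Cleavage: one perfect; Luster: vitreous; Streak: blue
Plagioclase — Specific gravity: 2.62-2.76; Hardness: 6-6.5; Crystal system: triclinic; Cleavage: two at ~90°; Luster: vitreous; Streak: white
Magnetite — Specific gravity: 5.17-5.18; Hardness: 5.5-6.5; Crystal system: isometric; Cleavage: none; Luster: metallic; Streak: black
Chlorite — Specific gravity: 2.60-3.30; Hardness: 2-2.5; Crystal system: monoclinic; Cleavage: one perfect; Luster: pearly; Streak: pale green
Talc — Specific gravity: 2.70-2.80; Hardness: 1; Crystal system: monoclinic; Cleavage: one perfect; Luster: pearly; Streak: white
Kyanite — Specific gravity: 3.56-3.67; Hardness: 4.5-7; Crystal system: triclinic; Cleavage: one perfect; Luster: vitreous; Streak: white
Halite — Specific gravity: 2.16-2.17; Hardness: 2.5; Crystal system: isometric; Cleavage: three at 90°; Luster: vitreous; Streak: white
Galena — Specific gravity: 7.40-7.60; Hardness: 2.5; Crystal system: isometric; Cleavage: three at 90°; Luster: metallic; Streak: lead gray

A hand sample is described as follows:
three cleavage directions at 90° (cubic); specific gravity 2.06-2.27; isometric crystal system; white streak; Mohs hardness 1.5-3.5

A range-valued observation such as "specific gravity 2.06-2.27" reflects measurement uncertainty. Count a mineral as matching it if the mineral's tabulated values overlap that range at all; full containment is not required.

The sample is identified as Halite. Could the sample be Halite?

Consistent

Three cleavage directions at 90° (cubic) — agrees with Halite (cleavage three at 90°).
Specific gravity 2.06-2.27 — agrees with Halite (SG 2.16-2.17).
Isometric crystal system — agrees with Halite (isometric system).
White streak — agrees with Halite (white streak).
Mohs hardness 1.5-3.5 — agrees with Halite (hardness 2.5).
Nothing contradicts Halite.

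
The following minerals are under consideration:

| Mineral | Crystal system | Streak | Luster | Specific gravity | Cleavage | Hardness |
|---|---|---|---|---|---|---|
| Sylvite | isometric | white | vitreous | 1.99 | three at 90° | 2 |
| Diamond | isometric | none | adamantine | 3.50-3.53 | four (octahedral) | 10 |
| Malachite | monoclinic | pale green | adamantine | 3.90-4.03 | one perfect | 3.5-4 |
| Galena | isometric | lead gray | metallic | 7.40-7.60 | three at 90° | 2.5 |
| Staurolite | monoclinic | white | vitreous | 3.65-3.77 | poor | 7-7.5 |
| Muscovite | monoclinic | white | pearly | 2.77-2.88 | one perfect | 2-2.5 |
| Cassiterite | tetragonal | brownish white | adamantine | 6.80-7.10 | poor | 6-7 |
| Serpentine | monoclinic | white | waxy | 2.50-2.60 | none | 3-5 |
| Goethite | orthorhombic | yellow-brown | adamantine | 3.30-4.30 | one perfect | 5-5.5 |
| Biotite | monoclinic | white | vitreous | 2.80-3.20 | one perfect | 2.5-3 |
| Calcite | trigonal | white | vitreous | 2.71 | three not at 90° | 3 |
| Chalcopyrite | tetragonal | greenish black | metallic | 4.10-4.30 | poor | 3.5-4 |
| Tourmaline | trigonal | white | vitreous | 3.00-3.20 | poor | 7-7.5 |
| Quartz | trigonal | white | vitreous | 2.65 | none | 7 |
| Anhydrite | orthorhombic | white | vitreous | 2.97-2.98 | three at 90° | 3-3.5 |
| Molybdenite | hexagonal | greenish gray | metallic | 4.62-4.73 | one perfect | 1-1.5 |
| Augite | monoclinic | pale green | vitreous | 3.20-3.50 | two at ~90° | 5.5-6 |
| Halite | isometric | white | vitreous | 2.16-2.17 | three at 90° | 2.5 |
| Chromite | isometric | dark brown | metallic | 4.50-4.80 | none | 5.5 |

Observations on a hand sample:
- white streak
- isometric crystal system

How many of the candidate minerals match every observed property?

White streak: leaves Sylvite, Staurolite, Muscovite, Serpentine, Biotite, Calcite, Tourmaline, Quartz, Anhydrite, Halite.
Isometric crystal system: Sylvite, Halite remain.
Remaining candidates: Halite, Sylvite.
That is 2 minerals.

2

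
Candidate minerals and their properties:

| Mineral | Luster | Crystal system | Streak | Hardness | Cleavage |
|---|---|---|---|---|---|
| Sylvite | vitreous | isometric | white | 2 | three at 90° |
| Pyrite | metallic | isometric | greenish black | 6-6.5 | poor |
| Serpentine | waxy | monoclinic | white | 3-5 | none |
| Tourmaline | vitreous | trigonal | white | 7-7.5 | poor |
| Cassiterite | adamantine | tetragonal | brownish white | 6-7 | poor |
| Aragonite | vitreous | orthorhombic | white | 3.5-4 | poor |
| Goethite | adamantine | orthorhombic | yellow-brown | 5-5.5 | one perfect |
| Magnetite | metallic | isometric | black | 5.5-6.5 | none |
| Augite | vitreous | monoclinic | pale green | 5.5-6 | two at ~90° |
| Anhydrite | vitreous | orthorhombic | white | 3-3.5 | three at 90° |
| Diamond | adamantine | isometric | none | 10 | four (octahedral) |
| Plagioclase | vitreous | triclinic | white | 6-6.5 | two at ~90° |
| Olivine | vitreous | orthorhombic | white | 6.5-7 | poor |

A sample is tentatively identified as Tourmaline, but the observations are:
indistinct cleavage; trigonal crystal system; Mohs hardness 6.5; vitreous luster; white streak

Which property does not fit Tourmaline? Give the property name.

hardness

Indistinct cleavage: Tourmaline has cleavage poor — consistent.
Trigonal crystal system: Tourmaline has trigonal system — consistent.
Mohs hardness 6.5: Tourmaline has hardness 7-7.5 — outside the reference range.
Vitreous luster: Tourmaline has vitreous luster — consistent.
White streak: Tourmaline has white streak — consistent.
The hardness is the one property that does not fit.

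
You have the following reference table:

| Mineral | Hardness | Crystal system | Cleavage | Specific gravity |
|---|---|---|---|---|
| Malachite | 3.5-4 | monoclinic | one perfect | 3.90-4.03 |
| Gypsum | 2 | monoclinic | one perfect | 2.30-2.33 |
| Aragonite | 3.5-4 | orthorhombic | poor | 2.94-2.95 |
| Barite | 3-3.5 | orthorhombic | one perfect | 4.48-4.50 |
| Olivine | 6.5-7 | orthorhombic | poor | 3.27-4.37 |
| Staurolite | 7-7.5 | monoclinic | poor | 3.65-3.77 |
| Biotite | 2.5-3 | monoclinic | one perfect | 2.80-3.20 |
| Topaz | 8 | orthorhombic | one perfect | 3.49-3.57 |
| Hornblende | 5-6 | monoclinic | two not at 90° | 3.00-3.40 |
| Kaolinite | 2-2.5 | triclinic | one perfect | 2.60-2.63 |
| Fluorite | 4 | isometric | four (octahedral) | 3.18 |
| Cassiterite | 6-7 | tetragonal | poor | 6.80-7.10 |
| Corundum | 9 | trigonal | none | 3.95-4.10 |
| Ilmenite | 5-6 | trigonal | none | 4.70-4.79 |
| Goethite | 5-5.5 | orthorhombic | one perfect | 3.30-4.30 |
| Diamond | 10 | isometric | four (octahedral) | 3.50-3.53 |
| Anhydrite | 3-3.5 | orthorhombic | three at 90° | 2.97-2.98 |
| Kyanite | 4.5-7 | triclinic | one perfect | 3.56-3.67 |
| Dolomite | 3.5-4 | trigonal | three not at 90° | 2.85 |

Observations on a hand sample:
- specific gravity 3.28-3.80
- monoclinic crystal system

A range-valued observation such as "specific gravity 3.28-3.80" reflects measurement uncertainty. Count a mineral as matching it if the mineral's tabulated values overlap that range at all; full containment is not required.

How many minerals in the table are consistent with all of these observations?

Specific gravity 3.28-3.80: leaves Olivine, Staurolite, Topaz, Hornblende, Goethite, Diamond, Kyanite.
Monoclinic crystal system: Staurolite, Hornblende remain.
Consistent with every observation: Hornblende, Staurolite.
That is 2 minerals.

2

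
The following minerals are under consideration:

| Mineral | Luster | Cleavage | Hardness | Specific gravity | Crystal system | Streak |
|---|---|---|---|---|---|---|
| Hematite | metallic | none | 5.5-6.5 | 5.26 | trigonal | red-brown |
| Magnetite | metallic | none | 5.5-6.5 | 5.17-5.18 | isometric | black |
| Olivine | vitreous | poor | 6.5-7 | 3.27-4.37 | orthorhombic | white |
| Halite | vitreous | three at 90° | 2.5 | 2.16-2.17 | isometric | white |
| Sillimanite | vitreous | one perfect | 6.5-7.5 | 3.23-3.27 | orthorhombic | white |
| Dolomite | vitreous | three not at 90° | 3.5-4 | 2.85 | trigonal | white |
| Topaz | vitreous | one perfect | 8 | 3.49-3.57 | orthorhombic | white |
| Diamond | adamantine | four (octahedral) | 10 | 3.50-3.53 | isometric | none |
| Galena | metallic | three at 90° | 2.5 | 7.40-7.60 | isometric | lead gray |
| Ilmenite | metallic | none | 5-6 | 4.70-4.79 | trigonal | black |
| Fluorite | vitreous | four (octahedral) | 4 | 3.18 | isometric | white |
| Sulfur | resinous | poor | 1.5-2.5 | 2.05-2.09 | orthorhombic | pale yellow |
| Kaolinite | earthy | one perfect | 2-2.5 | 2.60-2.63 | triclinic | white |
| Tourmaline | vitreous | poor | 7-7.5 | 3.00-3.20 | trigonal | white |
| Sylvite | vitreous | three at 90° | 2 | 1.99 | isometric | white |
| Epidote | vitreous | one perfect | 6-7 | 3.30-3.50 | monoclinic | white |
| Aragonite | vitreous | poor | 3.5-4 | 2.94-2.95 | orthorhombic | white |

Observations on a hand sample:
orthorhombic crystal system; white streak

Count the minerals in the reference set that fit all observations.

4

Orthorhombic crystal system — narrows the field to Olivine, Sillimanite, Topaz, Sulfur, Aragonite.
White streak eliminates Sulfur.
Consistent with every observation: Aragonite, Olivine, Sillimanite, Topaz.
That is 4 minerals.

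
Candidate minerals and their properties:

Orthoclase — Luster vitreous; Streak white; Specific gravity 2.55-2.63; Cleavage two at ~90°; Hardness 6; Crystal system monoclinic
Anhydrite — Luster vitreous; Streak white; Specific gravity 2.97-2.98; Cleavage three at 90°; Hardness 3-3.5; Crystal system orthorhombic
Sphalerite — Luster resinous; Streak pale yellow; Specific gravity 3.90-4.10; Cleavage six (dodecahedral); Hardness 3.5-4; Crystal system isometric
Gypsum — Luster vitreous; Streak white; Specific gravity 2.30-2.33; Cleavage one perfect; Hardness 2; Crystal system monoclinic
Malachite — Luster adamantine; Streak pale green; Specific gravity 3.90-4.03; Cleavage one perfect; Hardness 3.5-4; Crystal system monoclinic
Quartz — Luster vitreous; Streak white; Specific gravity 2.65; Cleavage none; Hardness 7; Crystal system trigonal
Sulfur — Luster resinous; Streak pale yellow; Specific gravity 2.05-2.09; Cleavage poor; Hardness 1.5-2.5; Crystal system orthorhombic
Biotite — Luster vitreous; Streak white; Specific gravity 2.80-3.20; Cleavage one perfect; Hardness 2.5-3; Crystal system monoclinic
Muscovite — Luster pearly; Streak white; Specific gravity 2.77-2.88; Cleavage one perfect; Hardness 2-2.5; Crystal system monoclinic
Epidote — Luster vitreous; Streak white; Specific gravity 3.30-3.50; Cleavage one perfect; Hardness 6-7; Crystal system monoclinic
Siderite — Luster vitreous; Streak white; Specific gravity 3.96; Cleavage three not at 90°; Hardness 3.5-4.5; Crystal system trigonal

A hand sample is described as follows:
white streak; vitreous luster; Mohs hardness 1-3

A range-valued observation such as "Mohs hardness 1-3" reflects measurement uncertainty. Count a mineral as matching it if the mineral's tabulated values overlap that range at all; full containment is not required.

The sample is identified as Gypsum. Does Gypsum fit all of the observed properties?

Yes

White streak — matches Gypsum (white streak).
Vitreous luster — matches Gypsum (vitreous luster).
Mohs hardness 1-3 — matches Gypsum (hardness 2).
Every observed property is compatible with the reference values for Gypsum.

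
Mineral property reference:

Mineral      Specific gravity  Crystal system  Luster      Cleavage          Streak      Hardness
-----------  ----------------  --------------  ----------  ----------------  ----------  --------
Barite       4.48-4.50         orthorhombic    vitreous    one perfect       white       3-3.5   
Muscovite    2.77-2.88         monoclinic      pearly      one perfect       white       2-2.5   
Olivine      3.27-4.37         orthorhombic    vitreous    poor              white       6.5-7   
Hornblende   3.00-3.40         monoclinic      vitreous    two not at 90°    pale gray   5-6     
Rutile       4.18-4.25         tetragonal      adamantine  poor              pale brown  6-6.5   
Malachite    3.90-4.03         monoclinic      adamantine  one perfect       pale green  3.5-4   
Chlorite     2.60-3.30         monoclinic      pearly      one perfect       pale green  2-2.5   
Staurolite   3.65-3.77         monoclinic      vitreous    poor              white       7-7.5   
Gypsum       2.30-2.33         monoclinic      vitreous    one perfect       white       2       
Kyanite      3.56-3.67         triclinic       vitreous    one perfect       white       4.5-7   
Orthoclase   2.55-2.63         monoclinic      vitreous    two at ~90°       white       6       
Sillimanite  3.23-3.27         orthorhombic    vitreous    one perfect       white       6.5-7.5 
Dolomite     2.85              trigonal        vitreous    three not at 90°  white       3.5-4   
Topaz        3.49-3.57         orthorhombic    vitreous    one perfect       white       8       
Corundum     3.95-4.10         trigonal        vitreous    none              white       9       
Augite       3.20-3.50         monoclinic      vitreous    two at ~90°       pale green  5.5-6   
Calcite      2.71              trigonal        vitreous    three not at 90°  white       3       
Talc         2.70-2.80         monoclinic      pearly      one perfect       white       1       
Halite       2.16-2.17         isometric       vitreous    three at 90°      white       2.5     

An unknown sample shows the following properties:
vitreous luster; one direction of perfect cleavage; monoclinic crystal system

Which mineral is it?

Gypsum

Vitreous luster eliminates Muscovite, Rutile, Malachite, Chlorite, Talc.
One direction of perfect cleavage: narrows the field to Barite, Gypsum, Kyanite, Sillimanite, Topaz.
Monoclinic crystal system: only Gypsum remains.
The only mineral consistent with every observation is Gypsum.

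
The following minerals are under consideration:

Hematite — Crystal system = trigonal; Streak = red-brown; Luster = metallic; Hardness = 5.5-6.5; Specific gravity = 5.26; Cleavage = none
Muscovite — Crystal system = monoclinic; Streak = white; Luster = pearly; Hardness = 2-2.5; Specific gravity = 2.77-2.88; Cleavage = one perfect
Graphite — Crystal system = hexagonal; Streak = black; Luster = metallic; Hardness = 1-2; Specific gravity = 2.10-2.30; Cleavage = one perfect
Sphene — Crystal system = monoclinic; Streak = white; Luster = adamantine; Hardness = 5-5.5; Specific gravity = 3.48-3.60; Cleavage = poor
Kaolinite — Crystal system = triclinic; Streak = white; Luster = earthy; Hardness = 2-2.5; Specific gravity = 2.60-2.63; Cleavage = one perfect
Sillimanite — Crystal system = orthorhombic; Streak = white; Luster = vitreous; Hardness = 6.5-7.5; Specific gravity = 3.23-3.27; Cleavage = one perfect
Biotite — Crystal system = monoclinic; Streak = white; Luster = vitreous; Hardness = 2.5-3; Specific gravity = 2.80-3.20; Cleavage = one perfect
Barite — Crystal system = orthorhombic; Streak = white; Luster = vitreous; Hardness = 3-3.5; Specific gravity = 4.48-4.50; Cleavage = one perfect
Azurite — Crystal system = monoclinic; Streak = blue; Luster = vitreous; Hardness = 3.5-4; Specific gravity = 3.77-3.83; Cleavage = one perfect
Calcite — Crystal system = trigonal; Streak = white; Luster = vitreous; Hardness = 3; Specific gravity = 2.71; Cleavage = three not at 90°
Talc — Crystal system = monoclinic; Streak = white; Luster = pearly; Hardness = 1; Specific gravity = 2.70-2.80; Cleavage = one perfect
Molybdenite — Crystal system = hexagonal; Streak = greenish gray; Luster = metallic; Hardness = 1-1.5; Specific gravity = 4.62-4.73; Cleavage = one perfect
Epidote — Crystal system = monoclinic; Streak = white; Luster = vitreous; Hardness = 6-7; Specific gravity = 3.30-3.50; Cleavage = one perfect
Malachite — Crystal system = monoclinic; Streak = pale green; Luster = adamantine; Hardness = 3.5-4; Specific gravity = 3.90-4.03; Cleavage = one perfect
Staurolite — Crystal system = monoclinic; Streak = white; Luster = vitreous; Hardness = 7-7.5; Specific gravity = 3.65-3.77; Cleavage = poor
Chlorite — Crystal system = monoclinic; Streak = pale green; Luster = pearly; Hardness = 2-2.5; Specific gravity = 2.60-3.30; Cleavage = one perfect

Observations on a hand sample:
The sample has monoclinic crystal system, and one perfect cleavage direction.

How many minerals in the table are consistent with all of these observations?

Monoclinic crystal system — leaves Muscovite, Sphene, Biotite, Azurite, Talc, Epidote, Malachite, Staurolite, Chlorite.
One perfect cleavage direction is inconsistent with Sphene, Staurolite.
Consistent with every observation: Azurite, Biotite, Chlorite, Epidote, Malachite, Muscovite, Talc.
That is 7 minerals.

7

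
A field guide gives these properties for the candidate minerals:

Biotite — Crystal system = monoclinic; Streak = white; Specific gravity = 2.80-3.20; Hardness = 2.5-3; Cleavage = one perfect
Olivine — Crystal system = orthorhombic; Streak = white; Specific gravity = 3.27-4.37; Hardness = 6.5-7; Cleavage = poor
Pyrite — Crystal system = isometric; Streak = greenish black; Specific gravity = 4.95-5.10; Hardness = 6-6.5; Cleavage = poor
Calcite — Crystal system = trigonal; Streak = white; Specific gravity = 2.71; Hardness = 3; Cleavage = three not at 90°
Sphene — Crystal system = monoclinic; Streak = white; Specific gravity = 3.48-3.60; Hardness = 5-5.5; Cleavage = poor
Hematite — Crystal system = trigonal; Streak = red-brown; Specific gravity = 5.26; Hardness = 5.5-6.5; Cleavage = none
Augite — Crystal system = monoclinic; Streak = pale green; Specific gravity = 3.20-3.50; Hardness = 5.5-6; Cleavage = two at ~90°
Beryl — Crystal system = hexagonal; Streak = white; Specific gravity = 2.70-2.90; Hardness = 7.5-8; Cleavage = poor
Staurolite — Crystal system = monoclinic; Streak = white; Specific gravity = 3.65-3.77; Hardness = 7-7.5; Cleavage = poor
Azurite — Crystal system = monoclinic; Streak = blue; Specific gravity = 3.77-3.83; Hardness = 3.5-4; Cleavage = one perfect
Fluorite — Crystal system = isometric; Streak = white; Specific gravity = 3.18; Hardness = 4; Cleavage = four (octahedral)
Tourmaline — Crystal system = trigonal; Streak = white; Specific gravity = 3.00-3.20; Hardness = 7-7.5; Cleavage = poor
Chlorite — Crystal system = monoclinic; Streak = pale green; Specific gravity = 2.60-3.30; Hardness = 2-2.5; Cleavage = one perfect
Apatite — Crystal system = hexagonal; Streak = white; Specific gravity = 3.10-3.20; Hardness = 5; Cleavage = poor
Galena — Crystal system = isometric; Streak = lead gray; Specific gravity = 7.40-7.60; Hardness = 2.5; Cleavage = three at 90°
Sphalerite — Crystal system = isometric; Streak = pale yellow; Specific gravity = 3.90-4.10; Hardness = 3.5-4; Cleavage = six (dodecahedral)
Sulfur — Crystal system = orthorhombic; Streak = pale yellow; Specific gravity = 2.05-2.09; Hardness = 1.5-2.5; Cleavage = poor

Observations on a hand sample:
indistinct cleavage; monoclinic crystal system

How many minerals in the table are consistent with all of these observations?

Indistinct cleavage: only Olivine, Pyrite, Sphene, Beryl, Staurolite, Tourmaline, Apatite, Sulfur remain.
Monoclinic crystal system: leaves Sphene, Staurolite.
Consistent with every observation: Sphene, Staurolite.
That is 2 minerals.

2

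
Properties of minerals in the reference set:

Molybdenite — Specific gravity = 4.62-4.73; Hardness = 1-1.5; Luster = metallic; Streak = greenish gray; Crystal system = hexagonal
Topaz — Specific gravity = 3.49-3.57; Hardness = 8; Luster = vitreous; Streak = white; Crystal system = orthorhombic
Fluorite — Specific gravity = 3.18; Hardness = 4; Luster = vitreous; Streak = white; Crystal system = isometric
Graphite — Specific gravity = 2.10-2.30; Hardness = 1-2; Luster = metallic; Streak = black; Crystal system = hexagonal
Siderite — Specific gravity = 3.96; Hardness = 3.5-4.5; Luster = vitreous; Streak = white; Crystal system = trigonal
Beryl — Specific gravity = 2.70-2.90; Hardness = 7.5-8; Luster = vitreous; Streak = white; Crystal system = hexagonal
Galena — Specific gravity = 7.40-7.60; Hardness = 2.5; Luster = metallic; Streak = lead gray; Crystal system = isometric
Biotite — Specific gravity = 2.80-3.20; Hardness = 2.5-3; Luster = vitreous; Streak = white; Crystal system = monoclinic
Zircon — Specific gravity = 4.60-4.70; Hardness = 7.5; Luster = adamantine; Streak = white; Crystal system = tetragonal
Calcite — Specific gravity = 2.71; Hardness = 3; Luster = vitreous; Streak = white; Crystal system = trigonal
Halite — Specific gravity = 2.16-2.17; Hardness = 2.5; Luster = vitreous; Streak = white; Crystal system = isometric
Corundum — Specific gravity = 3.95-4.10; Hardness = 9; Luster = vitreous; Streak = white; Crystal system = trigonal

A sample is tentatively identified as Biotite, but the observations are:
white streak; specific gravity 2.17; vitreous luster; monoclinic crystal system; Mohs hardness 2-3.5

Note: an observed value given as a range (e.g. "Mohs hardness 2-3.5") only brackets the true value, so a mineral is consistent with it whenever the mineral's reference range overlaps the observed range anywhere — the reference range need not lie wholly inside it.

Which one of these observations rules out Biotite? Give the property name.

specific gravity

White streak: Biotite has white streak — consistent.
Specific gravity 2.17: Biotite has SG 2.80-3.20 — inconsistent.
Vitreous luster: Biotite has vitreous luster — consistent.
Monoclinic crystal system: Biotite has monoclinic system — consistent.
Mohs hardness 2-3.5: Biotite has hardness 2.5-3 — consistent.
Only the specific gravity is inconsistent.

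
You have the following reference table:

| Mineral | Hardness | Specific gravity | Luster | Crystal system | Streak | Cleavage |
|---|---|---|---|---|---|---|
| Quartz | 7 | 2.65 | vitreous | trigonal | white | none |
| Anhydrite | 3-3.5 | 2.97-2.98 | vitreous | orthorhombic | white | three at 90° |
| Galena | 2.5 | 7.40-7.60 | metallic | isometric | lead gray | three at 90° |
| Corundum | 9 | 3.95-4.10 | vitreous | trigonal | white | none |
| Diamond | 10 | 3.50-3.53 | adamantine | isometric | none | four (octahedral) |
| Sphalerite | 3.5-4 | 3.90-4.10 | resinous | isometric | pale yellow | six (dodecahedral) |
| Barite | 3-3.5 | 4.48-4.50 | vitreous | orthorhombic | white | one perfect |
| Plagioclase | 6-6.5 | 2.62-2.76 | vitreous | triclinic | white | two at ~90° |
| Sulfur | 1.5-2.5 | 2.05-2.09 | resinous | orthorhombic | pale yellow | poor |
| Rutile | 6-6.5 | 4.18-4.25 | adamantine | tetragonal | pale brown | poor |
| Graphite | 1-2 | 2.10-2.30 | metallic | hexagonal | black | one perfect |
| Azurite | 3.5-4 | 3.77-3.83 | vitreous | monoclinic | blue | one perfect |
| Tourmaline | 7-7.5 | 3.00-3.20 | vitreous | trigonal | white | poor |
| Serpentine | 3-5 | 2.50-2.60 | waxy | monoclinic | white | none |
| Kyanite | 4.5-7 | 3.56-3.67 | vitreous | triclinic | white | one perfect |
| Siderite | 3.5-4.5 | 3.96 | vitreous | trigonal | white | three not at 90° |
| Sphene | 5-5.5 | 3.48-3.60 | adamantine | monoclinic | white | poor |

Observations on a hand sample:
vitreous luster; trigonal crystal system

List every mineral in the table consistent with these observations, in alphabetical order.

Corundum, Quartz, Siderite, Tourmaline

Vitreous luster — narrows the field to Quartz, Anhydrite, Corundum, Barite, Plagioclase, Azurite, Tourmaline, Kyanite, Siderite.
Trigonal crystal system — leaves Quartz, Corundum, Tourmaline, Siderite.
Consistent with every observation: Corundum, Quartz, Siderite, Tourmaline.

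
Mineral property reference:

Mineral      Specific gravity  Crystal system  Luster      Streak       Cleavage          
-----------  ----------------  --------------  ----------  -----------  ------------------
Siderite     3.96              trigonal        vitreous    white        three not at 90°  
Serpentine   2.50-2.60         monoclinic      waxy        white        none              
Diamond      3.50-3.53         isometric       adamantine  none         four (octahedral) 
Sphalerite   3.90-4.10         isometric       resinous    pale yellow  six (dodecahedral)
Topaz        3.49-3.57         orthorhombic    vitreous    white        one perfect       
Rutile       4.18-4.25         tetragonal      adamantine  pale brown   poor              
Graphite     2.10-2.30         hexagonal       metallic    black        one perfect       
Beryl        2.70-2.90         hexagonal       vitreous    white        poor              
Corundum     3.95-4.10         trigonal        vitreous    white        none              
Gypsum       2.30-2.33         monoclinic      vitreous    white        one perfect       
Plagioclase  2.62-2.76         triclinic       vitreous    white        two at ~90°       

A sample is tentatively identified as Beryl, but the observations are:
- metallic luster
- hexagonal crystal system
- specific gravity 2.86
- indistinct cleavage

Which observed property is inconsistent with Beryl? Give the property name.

luster

Metallic luster: Beryl has vitreous luster — does not match.
Hexagonal crystal system: Beryl has hexagonal system — consistent.
Specific gravity 2.86: Beryl has SG 2.70-2.90 — consistent.
Indistinct cleavage: Beryl has cleavage poor — consistent.
Only the luster is inconsistent.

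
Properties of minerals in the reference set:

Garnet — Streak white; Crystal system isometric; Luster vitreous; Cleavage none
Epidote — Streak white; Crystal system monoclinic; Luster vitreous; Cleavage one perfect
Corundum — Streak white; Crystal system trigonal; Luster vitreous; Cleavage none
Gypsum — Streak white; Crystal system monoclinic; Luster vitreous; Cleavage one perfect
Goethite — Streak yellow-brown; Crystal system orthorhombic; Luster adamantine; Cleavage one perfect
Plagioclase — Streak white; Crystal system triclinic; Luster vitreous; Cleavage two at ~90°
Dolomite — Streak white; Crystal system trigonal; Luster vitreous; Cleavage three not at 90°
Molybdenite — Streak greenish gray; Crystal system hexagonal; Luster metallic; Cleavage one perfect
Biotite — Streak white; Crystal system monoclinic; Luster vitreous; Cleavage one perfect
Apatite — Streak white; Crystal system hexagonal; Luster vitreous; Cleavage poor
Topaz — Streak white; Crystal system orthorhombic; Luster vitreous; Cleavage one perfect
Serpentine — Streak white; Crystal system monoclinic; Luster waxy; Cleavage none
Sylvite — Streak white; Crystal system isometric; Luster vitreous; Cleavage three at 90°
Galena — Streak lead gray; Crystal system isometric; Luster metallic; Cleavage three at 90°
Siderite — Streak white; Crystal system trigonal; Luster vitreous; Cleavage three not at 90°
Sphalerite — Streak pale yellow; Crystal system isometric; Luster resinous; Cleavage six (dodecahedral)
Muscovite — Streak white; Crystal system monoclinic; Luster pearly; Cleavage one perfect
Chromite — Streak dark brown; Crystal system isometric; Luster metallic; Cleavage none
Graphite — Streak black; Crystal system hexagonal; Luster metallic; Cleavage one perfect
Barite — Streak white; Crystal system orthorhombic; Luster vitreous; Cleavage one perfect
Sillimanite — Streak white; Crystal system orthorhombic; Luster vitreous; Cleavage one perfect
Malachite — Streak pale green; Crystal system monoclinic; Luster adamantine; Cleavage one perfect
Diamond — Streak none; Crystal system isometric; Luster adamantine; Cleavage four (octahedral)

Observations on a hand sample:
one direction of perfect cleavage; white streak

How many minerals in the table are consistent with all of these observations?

One direction of perfect cleavage — Epidote, Gypsum, Goethite, Molybdenite, Biotite, Topaz, Muscovite, Graphite, Barite, Sillimanite, Malachite remain.
White streak is inconsistent with Goethite, Molybdenite, Graphite, Malachite.
The minerals that satisfy all observations are Barite, Biotite, Epidote, Gypsum, Muscovite, Sillimanite, Topaz.
That is 7 minerals.

7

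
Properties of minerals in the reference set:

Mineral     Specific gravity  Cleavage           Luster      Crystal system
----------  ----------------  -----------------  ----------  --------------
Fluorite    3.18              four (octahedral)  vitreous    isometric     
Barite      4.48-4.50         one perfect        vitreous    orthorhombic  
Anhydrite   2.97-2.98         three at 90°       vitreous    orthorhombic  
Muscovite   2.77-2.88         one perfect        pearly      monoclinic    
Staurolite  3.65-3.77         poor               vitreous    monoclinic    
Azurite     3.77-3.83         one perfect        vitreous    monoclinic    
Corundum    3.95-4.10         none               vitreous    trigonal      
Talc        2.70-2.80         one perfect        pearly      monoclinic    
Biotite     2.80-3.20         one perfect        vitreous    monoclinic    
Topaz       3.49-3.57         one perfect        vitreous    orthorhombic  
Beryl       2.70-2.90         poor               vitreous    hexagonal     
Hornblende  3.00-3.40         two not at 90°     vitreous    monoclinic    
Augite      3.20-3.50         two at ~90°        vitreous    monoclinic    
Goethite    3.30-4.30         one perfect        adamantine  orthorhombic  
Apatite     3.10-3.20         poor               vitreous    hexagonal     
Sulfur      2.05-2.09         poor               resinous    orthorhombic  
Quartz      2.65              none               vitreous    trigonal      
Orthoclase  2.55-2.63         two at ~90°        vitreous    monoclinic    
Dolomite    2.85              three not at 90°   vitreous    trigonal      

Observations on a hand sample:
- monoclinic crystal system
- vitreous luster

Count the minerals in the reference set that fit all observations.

6

Monoclinic crystal system — leaves Muscovite, Staurolite, Azurite, Talc, Biotite, Hornblende, Augite, Orthoclase.
Vitreous luster is inconsistent with Muscovite, Talc.
The minerals that satisfy all observations are Augite, Azurite, Biotite, Hornblende, Orthoclase, Staurolite.
That is 6 minerals.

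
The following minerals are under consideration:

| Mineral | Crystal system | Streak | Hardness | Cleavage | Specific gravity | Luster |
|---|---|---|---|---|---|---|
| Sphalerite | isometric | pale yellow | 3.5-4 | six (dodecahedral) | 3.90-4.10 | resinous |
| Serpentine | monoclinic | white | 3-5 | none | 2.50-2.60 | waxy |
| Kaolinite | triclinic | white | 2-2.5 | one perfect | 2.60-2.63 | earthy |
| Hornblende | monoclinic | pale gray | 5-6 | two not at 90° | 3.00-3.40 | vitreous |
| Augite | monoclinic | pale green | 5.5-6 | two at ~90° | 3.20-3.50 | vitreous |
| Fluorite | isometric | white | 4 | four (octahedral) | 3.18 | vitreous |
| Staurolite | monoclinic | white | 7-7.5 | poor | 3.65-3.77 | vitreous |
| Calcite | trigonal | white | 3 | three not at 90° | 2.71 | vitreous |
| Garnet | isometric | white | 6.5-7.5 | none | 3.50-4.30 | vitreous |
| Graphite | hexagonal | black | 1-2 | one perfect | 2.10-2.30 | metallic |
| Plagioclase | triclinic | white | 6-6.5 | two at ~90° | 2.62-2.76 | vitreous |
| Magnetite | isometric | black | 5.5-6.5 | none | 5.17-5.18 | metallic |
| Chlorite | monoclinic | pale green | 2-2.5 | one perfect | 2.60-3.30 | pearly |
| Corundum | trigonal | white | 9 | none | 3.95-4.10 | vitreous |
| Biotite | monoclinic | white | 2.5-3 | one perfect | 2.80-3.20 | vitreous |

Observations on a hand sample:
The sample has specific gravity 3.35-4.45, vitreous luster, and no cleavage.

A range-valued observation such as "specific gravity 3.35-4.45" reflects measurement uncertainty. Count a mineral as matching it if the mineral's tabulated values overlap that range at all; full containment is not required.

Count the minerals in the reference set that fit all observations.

2

Specific gravity 3.35-4.45: only Sphalerite, Hornblende, Augite, Staurolite, Garnet, Corundum remain.
Vitreous luster rules out Sphalerite.
No cleavage: narrows the field to Garnet, Corundum.
Consistent with every observation: Corundum, Garnet.
That is 2 minerals.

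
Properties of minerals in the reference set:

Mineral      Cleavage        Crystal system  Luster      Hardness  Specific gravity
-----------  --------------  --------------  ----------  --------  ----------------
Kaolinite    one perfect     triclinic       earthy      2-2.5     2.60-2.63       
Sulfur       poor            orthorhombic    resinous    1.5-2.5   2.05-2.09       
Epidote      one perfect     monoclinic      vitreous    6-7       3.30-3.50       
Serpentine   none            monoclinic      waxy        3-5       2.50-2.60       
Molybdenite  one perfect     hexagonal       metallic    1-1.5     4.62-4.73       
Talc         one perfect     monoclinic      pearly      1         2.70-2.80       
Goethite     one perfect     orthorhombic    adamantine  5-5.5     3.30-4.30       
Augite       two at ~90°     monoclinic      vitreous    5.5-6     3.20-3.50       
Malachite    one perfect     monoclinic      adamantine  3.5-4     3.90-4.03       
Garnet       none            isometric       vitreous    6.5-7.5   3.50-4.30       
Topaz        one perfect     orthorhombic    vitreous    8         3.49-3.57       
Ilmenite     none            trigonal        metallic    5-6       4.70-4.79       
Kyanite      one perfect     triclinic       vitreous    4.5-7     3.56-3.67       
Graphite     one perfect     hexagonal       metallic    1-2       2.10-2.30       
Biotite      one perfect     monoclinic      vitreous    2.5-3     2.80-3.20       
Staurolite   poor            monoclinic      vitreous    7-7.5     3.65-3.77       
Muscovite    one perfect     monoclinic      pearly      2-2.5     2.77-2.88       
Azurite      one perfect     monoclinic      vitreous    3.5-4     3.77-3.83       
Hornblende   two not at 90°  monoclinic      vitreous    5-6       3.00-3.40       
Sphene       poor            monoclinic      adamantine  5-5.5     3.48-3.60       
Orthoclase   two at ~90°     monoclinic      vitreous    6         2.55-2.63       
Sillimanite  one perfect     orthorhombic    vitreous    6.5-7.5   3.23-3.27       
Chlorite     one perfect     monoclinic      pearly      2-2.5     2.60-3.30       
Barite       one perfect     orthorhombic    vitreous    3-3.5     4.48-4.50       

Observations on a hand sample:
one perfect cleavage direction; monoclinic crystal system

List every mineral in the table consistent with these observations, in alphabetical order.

Azurite, Biotite, Chlorite, Epidote, Malachite, Muscovite, Talc

One perfect cleavage direction: narrows the field to Kaolinite, Epidote, Molybdenite, Talc, Goethite, Malachite, Topaz, Kyanite, Graphite, Biotite, Muscovite, Azurite, Sillimanite, Chlorite, Barite.
Monoclinic crystal system: narrows the field to Epidote, Talc, Malachite, Biotite, Muscovite, Azurite, Chlorite.
Consistent with every observation: Azurite, Biotite, Chlorite, Epidote, Malachite, Muscovite, Talc.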